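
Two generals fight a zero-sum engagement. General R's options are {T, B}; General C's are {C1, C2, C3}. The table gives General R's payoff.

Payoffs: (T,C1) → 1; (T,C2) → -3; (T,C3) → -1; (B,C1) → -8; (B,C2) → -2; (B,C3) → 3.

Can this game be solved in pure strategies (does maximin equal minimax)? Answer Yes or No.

No

Row minima: T → -3, B → -8; maximin = -3.
Column maxima: C1 → 1, C2 → -2, C3 → 3; minimax = -2.
-3 ≠ -2, so no pure-strategy equilibrium exists.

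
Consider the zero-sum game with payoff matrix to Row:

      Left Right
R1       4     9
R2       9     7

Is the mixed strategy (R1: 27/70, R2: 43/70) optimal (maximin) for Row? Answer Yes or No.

No

Against Left this mix gives (27/70)·4 + (43/70)·9 = 99/14.
Against Right this mix gives (27/70)·9 + (43/70)·7 = 272/35.
Column will play Left, holding Row to 99/14. Shifting weight toward the row that does better against Left would raise this floor (the equalizing mix achieves 53/7 against both Left and Right), so the proposed strategy is not optimal.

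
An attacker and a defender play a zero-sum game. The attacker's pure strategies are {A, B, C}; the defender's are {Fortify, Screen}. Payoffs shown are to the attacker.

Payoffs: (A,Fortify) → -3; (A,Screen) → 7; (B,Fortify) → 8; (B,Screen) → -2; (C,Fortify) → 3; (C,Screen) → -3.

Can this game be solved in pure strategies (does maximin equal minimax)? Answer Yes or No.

No

Row minima: A → -3, B → -2, C → -3; maximin = -2.
Column maxima: Fortify → 8, Screen → 7; minimax = 7.
-2 ≠ 7, so no pure-strategy equilibrium exists.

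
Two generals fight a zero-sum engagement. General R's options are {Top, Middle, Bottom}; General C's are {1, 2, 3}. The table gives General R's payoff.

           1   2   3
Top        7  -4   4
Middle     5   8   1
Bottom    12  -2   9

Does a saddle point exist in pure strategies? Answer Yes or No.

No

Row minima: Top → -4, Middle → 1, Bottom → -2; maximin = 1.
Column maxima: 1 → 12, 2 → 8, 3 → 9; minimax = 8.
1 ≠ 8, so no pure-strategy equilibrium exists.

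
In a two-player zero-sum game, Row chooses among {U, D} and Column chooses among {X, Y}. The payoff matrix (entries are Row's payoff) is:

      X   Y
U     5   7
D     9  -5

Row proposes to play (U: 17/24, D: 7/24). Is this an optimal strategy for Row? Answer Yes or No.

Against X this mix gives (17/24)·5 + (7/24)·9 = 37/6.
Against Y this mix gives (17/24)·7 + (7/24)·(-5) = 7/2.
Column will play Y, holding Row to 7/2. Shifting weight toward the row that does better against Y would raise this floor (the equalizing mix achieves 11/2 against both Y and X), so the proposed strategy is not optimal.

No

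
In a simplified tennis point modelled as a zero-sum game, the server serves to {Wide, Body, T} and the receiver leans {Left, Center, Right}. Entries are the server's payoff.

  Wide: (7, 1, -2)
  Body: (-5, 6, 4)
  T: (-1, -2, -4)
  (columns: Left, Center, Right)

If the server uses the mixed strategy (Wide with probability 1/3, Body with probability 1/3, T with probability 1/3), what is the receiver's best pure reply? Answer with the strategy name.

If the receiver plays Left, the server's expected payoff is (1/3)·7 + (1/3)·(-5) + (1/3)·(-1) = 1/3.
If the receiver plays Center, the server's expected payoff is (1/3)·1 + (1/3)·6 + (1/3)·(-2) = 5/3.
If the receiver plays Right, the server's expected payoff is (1/3)·(-2) + (1/3)·4 + (1/3)·(-4) = -2/3.
The receiver minimizes the server's payoff; the smallest is -2/3, so the best response is Right.

Right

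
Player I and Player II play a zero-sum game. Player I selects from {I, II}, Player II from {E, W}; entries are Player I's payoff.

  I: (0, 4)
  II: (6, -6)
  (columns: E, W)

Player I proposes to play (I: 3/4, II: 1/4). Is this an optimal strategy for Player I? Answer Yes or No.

Against E this mix gives (3/4)·0 + (1/4)·6 = 3/2.
Against W this mix gives (3/4)·4 + (1/4)·(-6) = 3/2.
All of Player II's active replies (E, W) yield 3/2, and no column does worse for Player I. The mix makes Player II indifferent and guarantees 3/2, so it is optimal.

Yes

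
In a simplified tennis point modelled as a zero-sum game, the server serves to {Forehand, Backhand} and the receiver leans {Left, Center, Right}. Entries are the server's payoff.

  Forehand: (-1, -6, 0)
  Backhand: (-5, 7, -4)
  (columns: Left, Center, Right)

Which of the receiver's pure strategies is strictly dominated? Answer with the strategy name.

Left holds the server's payoff strictly below Right in every row: -1 < 0, -5 < -4.
So Right is strictly dominated for the receiver.

Right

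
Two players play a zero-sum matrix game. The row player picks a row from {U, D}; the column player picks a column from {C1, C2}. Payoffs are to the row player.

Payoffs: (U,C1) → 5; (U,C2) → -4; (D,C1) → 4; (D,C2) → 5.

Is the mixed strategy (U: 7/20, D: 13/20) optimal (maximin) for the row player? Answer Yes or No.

Against C1 this mix gives (7/20)·5 + (13/20)·4 = 87/20.
Against C2 this mix gives (7/20)·(-4) + (13/20)·5 = 37/20.
The column player will play C2, holding the row player to 37/20. Shifting weight toward the row that does better against C2 would raise this floor (the equalizing mix achieves 41/10 against both C2 and C1), so the proposed strategy is not optimal.

No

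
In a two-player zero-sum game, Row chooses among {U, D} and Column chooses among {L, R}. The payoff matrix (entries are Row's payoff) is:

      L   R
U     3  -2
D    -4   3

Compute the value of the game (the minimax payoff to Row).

1/12

Row minima: U → -2, D → -4; maximin = -2.
Column maxima: L → 3, R → 3; minimax = 3.
-2 ≠ 3, so there is no saddle point; optimal play is mixed.
Let Row play U with probability p. Expected payoff against L: 3p + (-4)(1−p) = 7p − 4; against R: (-2)p + 3(1−p) = −5p + 3.
Setting these equal: 7p − 4 = −5p + 3 ⇒ 12p = 7 ⇒ p = 7/12, and the value is (7)·(7/12) − 4 = 1/12.
For Column: with q = P(L), equating U's and D's payoffs gives 5q − 2 = −7q + 3 ⇒ q = 5/12.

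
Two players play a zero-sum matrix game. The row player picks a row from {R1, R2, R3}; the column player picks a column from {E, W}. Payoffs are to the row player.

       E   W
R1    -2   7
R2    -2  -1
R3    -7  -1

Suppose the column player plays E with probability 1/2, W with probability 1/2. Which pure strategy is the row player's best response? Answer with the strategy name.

R1

Expected payoff of R1: (1/2)·(-2) + (1/2)·7 = 5/2.
Expected payoff of R2: (1/2)·(-2) + (1/2)·(-1) = -3/2.
Expected payoff of R3: (1/2)·(-7) + (1/2)·(-1) = -4.
The largest is 5/2, so the row player's best response is R1.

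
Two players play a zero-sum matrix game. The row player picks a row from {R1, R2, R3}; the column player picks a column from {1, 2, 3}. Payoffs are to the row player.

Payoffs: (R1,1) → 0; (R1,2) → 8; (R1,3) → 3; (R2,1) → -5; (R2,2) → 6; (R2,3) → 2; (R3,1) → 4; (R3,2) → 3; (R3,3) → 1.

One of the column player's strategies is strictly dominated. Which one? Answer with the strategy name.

3 holds the row player's payoff strictly below 2 in every row: 3 < 8, 2 < 6, 1 < 3.
So 2 is strictly dominated for the column player.

2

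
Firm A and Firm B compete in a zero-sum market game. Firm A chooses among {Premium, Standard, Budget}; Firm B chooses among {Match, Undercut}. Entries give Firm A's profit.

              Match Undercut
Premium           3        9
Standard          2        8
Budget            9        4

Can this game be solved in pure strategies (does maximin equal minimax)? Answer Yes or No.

Row minima: Premium → 3, Standard → 2, Budget → 4; maximin = 4.
Column maxima: Match → 9, Undercut → 9; minimax = 9.
4 ≠ 9, so no pure-strategy equilibrium exists.

No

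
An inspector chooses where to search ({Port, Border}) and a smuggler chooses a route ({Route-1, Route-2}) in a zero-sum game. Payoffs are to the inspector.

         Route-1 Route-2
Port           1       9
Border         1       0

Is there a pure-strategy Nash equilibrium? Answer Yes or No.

Row minima: Port → 1, Border → 0; maximin = 1.
Column maxima: Route-1 → 1, Route-2 → 9; minimax = 1.
maximin = minimax = 1, so a saddle point exists.

Yes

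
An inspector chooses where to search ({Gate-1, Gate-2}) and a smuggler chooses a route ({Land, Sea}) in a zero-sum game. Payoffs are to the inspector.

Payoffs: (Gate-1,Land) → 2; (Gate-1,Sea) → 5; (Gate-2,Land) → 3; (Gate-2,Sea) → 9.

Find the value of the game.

3

Row minima: Gate-1 → 2, Gate-2 → 3; maximin = 3.
Column maxima: Land → 3, Sea → 9; minimax = 3.
Since maximin = minimax = 3, there is a saddle point and the value is 3.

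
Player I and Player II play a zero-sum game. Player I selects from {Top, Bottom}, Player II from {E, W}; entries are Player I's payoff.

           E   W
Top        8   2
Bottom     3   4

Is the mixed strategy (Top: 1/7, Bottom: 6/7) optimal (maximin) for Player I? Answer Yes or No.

Yes

Against E this mix gives (1/7)·8 + (6/7)·3 = 26/7.
Against W this mix gives (1/7)·2 + (6/7)·4 = 26/7.
All of Player II's active replies (E, W) yield 26/7, and no column does worse for Player I. The mix makes Player II indifferent and guarantees 26/7, so it is optimal.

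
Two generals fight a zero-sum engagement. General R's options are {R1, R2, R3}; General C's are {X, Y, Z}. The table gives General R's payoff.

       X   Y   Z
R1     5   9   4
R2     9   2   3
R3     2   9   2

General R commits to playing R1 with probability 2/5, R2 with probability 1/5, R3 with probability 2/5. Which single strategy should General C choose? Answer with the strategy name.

If General C plays X, General R's expected payoff is (2/5)·5 + (1/5)·9 + (2/5)·2 = 23/5.
If General C plays Y, General R's expected payoff is (2/5)·9 + (1/5)·2 + (2/5)·9 = 38/5.
If General C plays Z, General R's expected payoff is (2/5)·4 + (1/5)·3 + (2/5)·2 = 3.
General C minimizes General R's payoff; the smallest is 3, so the best response is Z.

Z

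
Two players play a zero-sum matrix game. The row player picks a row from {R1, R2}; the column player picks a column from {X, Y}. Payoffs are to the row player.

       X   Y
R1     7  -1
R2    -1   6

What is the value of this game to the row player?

Row minima: R1 → -1, R2 → -1; maximin = -1.
Column maxima: X → 7, Y → 6; minimax = 6.
-1 ≠ 6, so there is no saddle point; optimal play is mixed.
Let the row player play R1 with probability p. Expected payoff against X: 7p + (-1)(1−p) = 8p − 1; against Y: (-1)p + 6(1−p) = −7p + 6.
Setting these equal: 8p − 1 = −7p + 6 ⇒ 15p = 7 ⇒ p = 7/15, and the value is (8)·(7/15) − 1 = 41/15.
For the column player: with q = P(X), equating R1's and R2's payoffs gives 8q − 1 = −7q + 6 ⇒ q = 7/15.

41/15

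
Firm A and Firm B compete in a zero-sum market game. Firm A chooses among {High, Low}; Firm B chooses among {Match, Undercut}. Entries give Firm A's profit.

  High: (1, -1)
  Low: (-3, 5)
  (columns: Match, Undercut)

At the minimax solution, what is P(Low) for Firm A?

1/5

Row minima: High → -1, Low → -3; maximin = -1.
Column maxima: Match → 1, Undercut → 5; minimax = 1.
-1 ≠ 1, so there is no saddle point; optimal play is mixed.
Let Firm A play High with probability p. Expected payoff against Match: 1p + (-3)(1−p) = 4p − 3; against Undercut: (-1)p + 5(1−p) = −6p + 5.
Setting these equal: 4p − 3 = −6p + 5 ⇒ 10p = 8 ⇒ p = 4/5, and the value is (4)·(4/5) − 3 = 1/5.
For Firm B: with q = P(Match), equating High's and Low's payoffs gives 2q − 1 = −8q + 5 ⇒ q = 3/5.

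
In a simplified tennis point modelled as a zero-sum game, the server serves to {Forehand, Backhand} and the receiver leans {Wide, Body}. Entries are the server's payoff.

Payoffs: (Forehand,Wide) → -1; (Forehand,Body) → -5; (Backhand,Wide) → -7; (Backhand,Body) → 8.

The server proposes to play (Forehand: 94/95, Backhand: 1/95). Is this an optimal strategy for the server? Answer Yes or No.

No

Against Wide this mix gives (94/95)·(-1) + (1/95)·(-7) = -101/95.
Against Body this mix gives (94/95)·(-5) + (1/95)·8 = -462/95.
The receiver will play Body, holding the server to -462/95. Shifting weight toward the row that does better against Body would raise this floor (the equalizing mix achieves -43/19 against both Body and Wide), so the proposed strategy is not optimal.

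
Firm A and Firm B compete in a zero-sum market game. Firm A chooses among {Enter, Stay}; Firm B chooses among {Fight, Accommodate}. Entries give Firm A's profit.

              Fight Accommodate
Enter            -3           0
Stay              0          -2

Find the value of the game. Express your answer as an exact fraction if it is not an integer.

Row minima: Enter → -3, Stay → -2; maximin = -2.
Column maxima: Fight → 0, Accommodate → 0; minimax = 0.
-2 ≠ 0, so there is no saddle point; optimal play is mixed.
Let Firm A play Enter with probability p. Expected payoff against Fight: (-3)p + 0(1−p) = −3p; against Accommodate: 0p + (-2)(1−p) = 2p − 2.
Setting these equal: −3p = 2p − 2 ⇒ −5p = -2 ⇒ p = 2/5, and the value is (-3)·(2/5) = -6/5.
For Firm B: with q = P(Fight), equating Enter's and Stay's payoffs gives −3q = 2q − 2 ⇒ q = 2/5.

-6/5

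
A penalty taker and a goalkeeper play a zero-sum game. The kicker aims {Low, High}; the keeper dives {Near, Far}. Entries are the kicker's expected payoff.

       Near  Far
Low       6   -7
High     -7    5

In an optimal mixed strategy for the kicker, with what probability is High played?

13/25

Row minima: Low → -7, High → -7; maximin = -7.
Column maxima: Near → 6, Far → 5; minimax = 5.
-7 ≠ 5, so there is no saddle point; optimal play is mixed.
Let the kicker play Low with probability p. Expected payoff against Near: 6p + (-7)(1−p) = 13p − 7; against Far: (-7)p + 5(1−p) = −12p + 5.
Setting these equal: 13p − 7 = −12p + 5 ⇒ 25p = 12 ⇒ p = 12/25, and the value is (13)·(12/25) − 7 = -19/25.
For the keeper: with q = P(Near), equating Low's and High's payoffs gives 13q − 7 = −12q + 5 ⇒ q = 12/25.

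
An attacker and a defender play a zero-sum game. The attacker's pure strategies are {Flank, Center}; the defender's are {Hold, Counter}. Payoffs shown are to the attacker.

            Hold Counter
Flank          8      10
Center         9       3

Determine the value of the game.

33/4

Row minima: Flank → 8, Center → 3; maximin = 8.
Column maxima: Hold → 9, Counter → 10; minimax = 9.
8 ≠ 9, so there is no saddle point; optimal play is mixed.
Let the attacker play Flank with probability p. Expected payoff against Hold: 8p + 9(1−p) = −p + 9; against Counter: 10p + 3(1−p) = 7p + 3.
Setting these equal: −p + 9 = 7p + 3 ⇒ −8p = -6 ⇒ p = 3/4, and the value is (-1)·(3/4) + 9 = 33/4.
For the defender: with q = P(Hold), equating Flank's and Center's payoffs gives −2q + 10 = 6q + 3 ⇒ q = 7/8.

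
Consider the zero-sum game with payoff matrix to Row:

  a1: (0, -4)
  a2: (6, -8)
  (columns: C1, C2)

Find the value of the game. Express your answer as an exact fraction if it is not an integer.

-4

Row minima: a1 → -4, a2 → -8; maximin = -4.
Column maxima: C1 → 6, C2 → -4; minimax = -4.
Since maximin = minimax = -4, there is a saddle point and the value is -4.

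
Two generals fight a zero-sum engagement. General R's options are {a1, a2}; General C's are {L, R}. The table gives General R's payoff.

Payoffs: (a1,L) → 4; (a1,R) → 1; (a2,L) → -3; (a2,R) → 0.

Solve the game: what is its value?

Row minima: a1 → 1, a2 → -3; maximin = 1.
Column maxima: L → 4, R → 1; minimax = 1.
Since maximin = minimax = 1, there is a saddle point and the value is 1.

1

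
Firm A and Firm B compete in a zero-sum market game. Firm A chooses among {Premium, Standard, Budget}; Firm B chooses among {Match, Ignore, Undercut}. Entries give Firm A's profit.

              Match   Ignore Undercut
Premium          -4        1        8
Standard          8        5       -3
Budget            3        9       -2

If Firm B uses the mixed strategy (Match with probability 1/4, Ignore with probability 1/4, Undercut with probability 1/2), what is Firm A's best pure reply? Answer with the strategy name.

Expected payoff of Premium: (1/4)·(-4) + (1/4)·1 + (1/2)·8 = 13/4.
Expected payoff of Standard: (1/4)·8 + (1/4)·5 + (1/2)·(-3) = 7/4.
Expected payoff of Budget: (1/4)·3 + (1/4)·9 + (1/2)·(-2) = 2.
The largest is 13/4, so Firm A's best response is Premium.

Premium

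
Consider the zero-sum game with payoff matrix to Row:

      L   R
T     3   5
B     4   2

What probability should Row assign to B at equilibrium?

1/2

Row minima: T → 3, B → 2; maximin = 3.
Column maxima: L → 4, R → 5; minimax = 4.
3 ≠ 4, so there is no saddle point; optimal play is mixed.
Let Row play T with probability p. Expected payoff against L: 3p + 4(1−p) = −p + 4; against R: 5p + 2(1−p) = 3p + 2.
Setting these equal: −p + 4 = 3p + 2 ⇒ −4p = -2 ⇒ p = 1/2, and the value is (-1)·(1/2) + 4 = 7/2.
For Column: with q = P(L), equating T's and B's payoffs gives −2q + 5 = 2q + 2 ⇒ q = 3/4.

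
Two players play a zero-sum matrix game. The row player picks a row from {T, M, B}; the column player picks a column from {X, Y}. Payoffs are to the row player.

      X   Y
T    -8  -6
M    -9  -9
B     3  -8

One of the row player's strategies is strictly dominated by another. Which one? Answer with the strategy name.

M

T gives a strictly higher payoff than M against every column: -8 > -9, -6 > -9.
So M is strictly dominated and the row player never plays it.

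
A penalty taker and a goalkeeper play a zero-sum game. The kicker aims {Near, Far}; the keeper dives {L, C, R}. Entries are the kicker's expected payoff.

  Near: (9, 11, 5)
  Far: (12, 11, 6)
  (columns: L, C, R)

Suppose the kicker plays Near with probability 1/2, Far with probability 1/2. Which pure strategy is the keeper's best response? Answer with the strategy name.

If the keeper plays L, the kicker's expected payoff is (1/2)·9 + (1/2)·12 = 21/2.
If the keeper plays C, the kicker's expected payoff is (1/2)·11 + (1/2)·11 = 11.
If the keeper plays R, the kicker's expected payoff is (1/2)·5 + (1/2)·6 = 11/2.
The keeper minimizes the kicker's payoff; the smallest is 11/2, so the best response is R.

R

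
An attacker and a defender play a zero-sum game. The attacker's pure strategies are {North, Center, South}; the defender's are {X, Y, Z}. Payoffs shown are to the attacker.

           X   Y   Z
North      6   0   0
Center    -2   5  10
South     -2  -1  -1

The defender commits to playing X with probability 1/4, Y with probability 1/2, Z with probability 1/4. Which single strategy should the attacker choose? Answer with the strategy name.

Expected payoff of North: (1/4)·6 + (1/2)·0 + (1/4)·0 = 3/2.
Expected payoff of Center: (1/4)·(-2) + (1/2)·5 + (1/4)·10 = 9/2.
Expected payoff of South: (1/4)·(-2) + (1/2)·(-1) + (1/4)·(-1) = -5/4.
The largest is 9/2, so the attacker's best response is Center.

Center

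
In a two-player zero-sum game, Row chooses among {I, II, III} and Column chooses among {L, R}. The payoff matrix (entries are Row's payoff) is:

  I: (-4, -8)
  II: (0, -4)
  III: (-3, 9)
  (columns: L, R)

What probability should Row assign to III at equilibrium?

Row minima: I → -8, II → -4, III → -3; maximin = -3.
Column maxima: L → 0, R → 9; minimax = 0.
-3 ≠ 0, so there is no saddle point; optimal play is mixed.
I is strictly dominated by II, so Row never plays it.
On the remaining 2×2 (II, III vs L, R):
Let Row play II with probability p. Expected payoff against L: 0p + (-3)(1−p) = 3p − 3; against R: (-4)p + 9(1−p) = −13p + 9.
Setting these equal: 3p − 3 = −13p + 9 ⇒ 16p = 12 ⇒ p = 3/4, and the value is (3)·(3/4) − 3 = -3/4.
For Column: with q = P(L), equating II's and III's payoffs gives 4q − 4 = −12q + 9 ⇒ q = 13/16.

1/4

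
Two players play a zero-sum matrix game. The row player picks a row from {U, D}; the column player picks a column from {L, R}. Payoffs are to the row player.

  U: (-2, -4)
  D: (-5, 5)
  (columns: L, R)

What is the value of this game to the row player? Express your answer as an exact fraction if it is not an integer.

Row minima: U → -4, D → -5; maximin = -4.
Column maxima: L → -2, R → 5; minimax = -2.
-4 ≠ -2, so there is no saddle point; optimal play is mixed.
Let the row player play U with probability p. Expected payoff against L: (-2)p + (-5)(1−p) = 3p − 5; against R: (-4)p + 5(1−p) = −9p + 5.
Setting these equal: 3p − 5 = −9p + 5 ⇒ 12p = 10 ⇒ p = 5/6, and the value is (3)·(5/6) − 5 = -5/2.
For the column player: with q = P(L), equating U's and D's payoffs gives 2q − 4 = −10q + 5 ⇒ q = 3/4.

-5/2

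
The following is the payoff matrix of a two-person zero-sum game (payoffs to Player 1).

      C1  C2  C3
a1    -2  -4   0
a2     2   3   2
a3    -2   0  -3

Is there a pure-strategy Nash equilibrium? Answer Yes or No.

Yes

Row minima: a1 → -4, a2 → 2, a3 → -3; maximin = 2.
Column maxima: C1 → 2, C2 → 3, C3 → 2; minimax = 2.
maximin = minimax = 2, so a saddle point exists.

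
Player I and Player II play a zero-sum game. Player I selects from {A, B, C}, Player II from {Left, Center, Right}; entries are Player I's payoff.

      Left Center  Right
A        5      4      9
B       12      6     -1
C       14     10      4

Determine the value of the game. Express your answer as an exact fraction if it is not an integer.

Row minima: A → 4, B → -1, C → 4; maximin = 4.
Column maxima: Left → 14, Center → 10, Right → 9; minimax = 9.
4 ≠ 9, so there is no saddle point; optimal play is mixed.
B is strictly dominated by C, so Player I never plays it.
Left is strictly dominated by Center (it gives Player I strictly more in every row), so Player II never plays it.
On the remaining 2×2 (A, C vs Center, Right):
Let Player I play A with probability p. Expected payoff against Center: 4p + 10(1−p) = −6p + 10; against Right: 9p + 4(1−p) = 5p + 4.
Setting these equal: −6p + 10 = 5p + 4 ⇒ −11p = -6 ⇒ p = 6/11, and the value is (-6)·(6/11) + 10 = 74/11.
For Player II: with q = P(Center), equating A's and C's payoffs gives −5q + 9 = 6q + 4 ⇒ q = 5/11.

74/11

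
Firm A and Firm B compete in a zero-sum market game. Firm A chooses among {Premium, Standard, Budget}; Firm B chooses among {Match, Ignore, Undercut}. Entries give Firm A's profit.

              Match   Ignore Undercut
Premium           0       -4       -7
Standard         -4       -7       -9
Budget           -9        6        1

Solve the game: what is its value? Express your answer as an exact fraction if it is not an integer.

Row minima: Premium → -7, Standard → -9, Budget → -9; maximin = -7.
Column maxima: Match → 0, Ignore → 6, Undercut → 1; minimax = 0.
-7 ≠ 0, so there is no saddle point; optimal play is mixed.
Standard is strictly dominated by Premium, so Firm A never plays it.
Ignore is strictly dominated by Undercut (it gives Firm A strictly more in every row), so Firm B never plays it.
On the remaining 2×2 (Premium, Budget vs Match, Undercut):
Let Firm A play Premium with probability p. Expected payoff against Match: 0p + (-9)(1−p) = 9p − 9; against Undercut: (-7)p + 1(1−p) = −8p + 1.
Setting these equal: 9p − 9 = −8p + 1 ⇒ 17p = 10 ⇒ p = 10/17, and the value is (9)·(10/17) − 9 = -63/17.
For Firm B: with q = P(Match), equating Premium's and Budget's payoffs gives 7q − 7 = −10q + 1 ⇒ q = 8/17.

-63/17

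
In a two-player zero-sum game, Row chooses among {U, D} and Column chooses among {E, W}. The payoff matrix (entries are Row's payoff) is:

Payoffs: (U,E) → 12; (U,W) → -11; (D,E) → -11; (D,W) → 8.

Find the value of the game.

Row minima: U → -11, D → -11; maximin = -11.
Column maxima: E → 12, W → 8; minimax = 8.
-11 ≠ 8, so there is no saddle point; optimal play is mixed.
Let Row play U with probability p. Expected payoff against E: 12p + (-11)(1−p) = 23p − 11; against W: (-11)p + 8(1−p) = −19p + 8.
Setting these equal: 23p − 11 = −19p + 8 ⇒ 42p = 19 ⇒ p = 19/42, and the value is (23)·(19/42) − 11 = -25/42.
For Column: with q = P(E), equating U's and D's payoffs gives 23q − 11 = −19q + 8 ⇒ q = 19/42.

-25/42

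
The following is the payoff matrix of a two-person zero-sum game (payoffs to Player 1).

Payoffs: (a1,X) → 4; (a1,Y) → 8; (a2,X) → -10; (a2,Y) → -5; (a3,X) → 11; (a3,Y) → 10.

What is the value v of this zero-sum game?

Row minima: a1 → 4, a2 → -10, a3 → 10; maximin = 10.
Column maxima: X → 11, Y → 10; minimax = 10.
Since maximin = minimax = 10, there is a saddle point and the value is 10.

10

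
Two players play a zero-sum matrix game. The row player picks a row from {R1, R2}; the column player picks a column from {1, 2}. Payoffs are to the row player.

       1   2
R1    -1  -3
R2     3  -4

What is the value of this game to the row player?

-3

Row minima: R1 → -3, R2 → -4; maximin = -3.
Column maxima: 1 → 3, 2 → -3; minimax = -3.
Since maximin = minimax = -3, there is a saddle point and the value is -3.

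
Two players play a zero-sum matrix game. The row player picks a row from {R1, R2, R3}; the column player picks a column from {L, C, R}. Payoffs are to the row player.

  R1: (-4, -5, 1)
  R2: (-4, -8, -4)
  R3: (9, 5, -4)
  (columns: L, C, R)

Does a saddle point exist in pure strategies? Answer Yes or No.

No

Row minima: R1 → -5, R2 → -8, R3 → -4; maximin = -4.
Column maxima: L → 9, C → 5, R → 1; minimax = 1.
-4 ≠ 1, so no pure-strategy equilibrium exists.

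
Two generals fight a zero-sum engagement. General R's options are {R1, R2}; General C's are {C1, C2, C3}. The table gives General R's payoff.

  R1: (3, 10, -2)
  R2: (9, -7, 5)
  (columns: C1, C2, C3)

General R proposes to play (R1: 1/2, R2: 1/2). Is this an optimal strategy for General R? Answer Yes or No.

Yes

Against C1 this mix gives (1/2)·3 + (1/2)·9 = 6.
Against C2 this mix gives (1/2)·10 + (1/2)·(-7) = 3/2.
Against C3 this mix gives (1/2)·(-2) + (1/2)·5 = 3/2.
All of General C's active replies (C2, C3) yield 3/2, and no column does worse for General R. The mix makes General C indifferent and guarantees 3/2, so it is optimal.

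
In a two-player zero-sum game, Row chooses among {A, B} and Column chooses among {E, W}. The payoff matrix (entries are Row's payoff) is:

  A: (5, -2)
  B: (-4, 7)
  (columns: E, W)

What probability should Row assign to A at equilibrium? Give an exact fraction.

11/18

Row minima: A → -2, B → -4; maximin = -2.
Column maxima: E → 5, W → 7; minimax = 5.
-2 ≠ 5, so there is no saddle point; optimal play is mixed.
Let Row play A with probability p. Expected payoff against E: 5p + (-4)(1−p) = 9p − 4; against W: (-2)p + 7(1−p) = −9p + 7.
Setting these equal: 9p − 4 = −9p + 7 ⇒ 18p = 11 ⇒ p = 11/18, and the value is (9)·(11/18) − 4 = 3/2.
For Column: with q = P(E), equating A's and B's payoffs gives 7q − 2 = −11q + 7 ⇒ q = 1/2.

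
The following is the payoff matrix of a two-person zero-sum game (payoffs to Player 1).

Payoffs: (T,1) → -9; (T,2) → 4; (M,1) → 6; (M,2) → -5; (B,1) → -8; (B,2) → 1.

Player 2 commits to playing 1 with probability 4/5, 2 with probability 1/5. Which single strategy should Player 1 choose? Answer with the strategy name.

Expected payoff of T: (4/5)·(-9) + (1/5)·4 = -32/5.
Expected payoff of M: (4/5)·6 + (1/5)·(-5) = 19/5.
Expected payoff of B: (4/5)·(-8) + (1/5)·1 = -31/5.
The largest is 19/5, so Player 1's best response is M.

M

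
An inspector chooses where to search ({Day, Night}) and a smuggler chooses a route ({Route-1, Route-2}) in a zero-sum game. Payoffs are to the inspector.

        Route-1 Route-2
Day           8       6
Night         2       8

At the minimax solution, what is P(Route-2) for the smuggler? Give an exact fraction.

3/4

Row minima: Day → 6, Night → 2; maximin = 6.
Column maxima: Route-1 → 8, Route-2 → 8; minimax = 8.
6 ≠ 8, so there is no saddle point; optimal play is mixed.
Let the inspector play Day with probability p. Expected payoff against Route-1: 8p + 2(1−p) = 6p + 2; against Route-2: 6p + 8(1−p) = −2p + 8.
Setting these equal: 6p + 2 = −2p + 8 ⇒ 8p = 6 ⇒ p = 3/4, and the value is (6)·(3/4) + 2 = 13/2.
For the smuggler: with q = P(Route-1), equating Day's and Night's payoffs gives 2q + 6 = −6q + 8 ⇒ q = 1/4.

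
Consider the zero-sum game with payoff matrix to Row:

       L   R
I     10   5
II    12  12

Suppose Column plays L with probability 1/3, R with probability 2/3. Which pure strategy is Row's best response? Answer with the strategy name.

Expected payoff of I: (1/3)·10 + (2/3)·5 = 20/3.
Expected payoff of II: (1/3)·12 + (2/3)·12 = 12.
The largest is 12, so Row's best response is II.

II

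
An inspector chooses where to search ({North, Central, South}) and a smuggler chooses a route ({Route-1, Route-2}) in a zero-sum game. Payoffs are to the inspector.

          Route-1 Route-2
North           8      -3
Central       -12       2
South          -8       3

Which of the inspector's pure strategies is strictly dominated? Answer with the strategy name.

Central

South gives a strictly higher payoff than Central against every column: -8 > -12, 3 > 2.
So Central is strictly dominated and the inspector never plays it.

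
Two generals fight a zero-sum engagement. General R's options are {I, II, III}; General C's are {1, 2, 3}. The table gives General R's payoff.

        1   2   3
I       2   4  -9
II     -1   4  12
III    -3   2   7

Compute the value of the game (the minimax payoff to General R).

5/8

Row minima: I → -9, II → -1, III → -3; maximin = -1.
Column maxima: 1 → 2, 2 → 4, 3 → 12; minimax = 2.
-1 ≠ 2, so there is no saddle point; optimal play is mixed.
III is strictly dominated by II, so General R never plays it.
2 is strictly dominated by 1 (it gives General R strictly more in every row), so General C never plays it.
On the remaining 2×2 (I, II vs 1, 3):
Let General R play I with probability p. Expected payoff against 1: 2p + (-1)(1−p) = 3p − 1; against 3: (-9)p + 12(1−p) = −21p + 12.
Setting these equal: 3p − 1 = −21p + 12 ⇒ 24p = 13 ⇒ p = 13/24, and the value is (3)·(13/24) − 1 = 5/8.
For General C: with q = P(1), equating I's and II's payoffs gives 11q − 9 = −13q + 12 ⇒ q = 7/8.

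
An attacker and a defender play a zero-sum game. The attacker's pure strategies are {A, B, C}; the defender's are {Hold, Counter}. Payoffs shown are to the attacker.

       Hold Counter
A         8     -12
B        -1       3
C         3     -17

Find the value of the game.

Row minima: A → -12, B → -1, C → -17; maximin = -1.
Column maxima: Hold → 8, Counter → 3; minimax = 3.
-1 ≠ 3, so there is no saddle point; optimal play is mixed.
C is strictly dominated by A, so the attacker never plays it.
On the remaining 2×2 (A, B vs Hold, Counter):
Let the attacker play A with probability p. Expected payoff against Hold: 8p + (-1)(1−p) = 9p − 1; against Counter: (-12)p + 3(1−p) = −15p + 3.
Setting these equal: 9p − 1 = −15p + 3 ⇒ 24p = 4 ⇒ p = 1/6, and the value is (9)·(1/6) − 1 = 1/2.
For the defender: with q = P(Hold), equating A's and B's payoffs gives 20q − 12 = −4q + 3 ⇒ q = 5/8.

1/2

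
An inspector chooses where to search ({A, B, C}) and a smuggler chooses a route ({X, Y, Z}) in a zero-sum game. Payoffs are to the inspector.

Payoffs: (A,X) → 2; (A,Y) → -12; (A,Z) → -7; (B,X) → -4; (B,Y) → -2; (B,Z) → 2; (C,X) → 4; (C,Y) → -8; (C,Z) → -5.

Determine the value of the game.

-20/7

Row minima: A → -12, B → -4, C → -8; maximin = -4.
Column maxima: X → 4, Y → -2, Z → 2; minimax = -2.
-4 ≠ -2, so there is no saddle point; optimal play is mixed.
A is strictly dominated by C, so the inspector never plays it.
Z is strictly dominated by Y (it gives the inspector strictly more in every row), so the smuggler never plays it.
On the remaining 2×2 (B, C vs X, Y):
Let the inspector play B with probability p. Expected payoff against X: (-4)p + 4(1−p) = −8p + 4; against Y: (-2)p + (-8)(1−p) = 6p − 8.
Setting these equal: −8p + 4 = 6p − 8 ⇒ −14p = -12 ⇒ p = 6/7, and the value is (-8)·(6/7) + 4 = -20/7.
For the smuggler: with q = P(X), equating B's and C's payoffs gives −2q − 2 = 12q − 8 ⇒ q = 3/7.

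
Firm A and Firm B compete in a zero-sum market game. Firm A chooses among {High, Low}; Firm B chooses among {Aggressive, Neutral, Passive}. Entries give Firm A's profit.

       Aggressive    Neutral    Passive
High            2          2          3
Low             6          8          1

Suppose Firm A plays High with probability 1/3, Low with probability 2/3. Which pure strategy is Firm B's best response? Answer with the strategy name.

Passive

If Firm B plays Aggressive, Firm A's expected payoff is (1/3)·2 + (2/3)·6 = 14/3.
If Firm B plays Neutral, Firm A's expected payoff is (1/3)·2 + (2/3)·8 = 6.
If Firm B plays Passive, Firm A's expected payoff is (1/3)·3 + (2/3)·1 = 5/3.
Firm B minimizes Firm A's payoff; the smallest is 5/3, so the best response is Passive.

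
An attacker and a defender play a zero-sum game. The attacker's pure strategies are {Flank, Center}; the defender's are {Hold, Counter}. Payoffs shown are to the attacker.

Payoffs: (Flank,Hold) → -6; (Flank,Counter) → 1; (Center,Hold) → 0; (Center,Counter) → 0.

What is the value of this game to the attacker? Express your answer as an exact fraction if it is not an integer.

Row minima: Flank → -6, Center → 0; maximin = 0.
Column maxima: Hold → 0, Counter → 1; minimax = 0.
Since maximin = minimax = 0, there is a saddle point and the value is 0.

0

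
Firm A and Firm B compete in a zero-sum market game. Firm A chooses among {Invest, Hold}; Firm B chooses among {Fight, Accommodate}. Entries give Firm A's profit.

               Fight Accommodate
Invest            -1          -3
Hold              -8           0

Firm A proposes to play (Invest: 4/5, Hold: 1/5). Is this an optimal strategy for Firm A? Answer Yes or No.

Yes

Against Fight this mix gives (4/5)·(-1) + (1/5)·(-8) = -12/5.
Against Accommodate this mix gives (4/5)·(-3) + (1/5)·0 = -12/5.
All of Firm B's active replies (Fight, Accommodate) yield -12/5, and no column does worse for Firm A. The mix makes Firm B indifferent and guarantees -12/5, so it is optimal.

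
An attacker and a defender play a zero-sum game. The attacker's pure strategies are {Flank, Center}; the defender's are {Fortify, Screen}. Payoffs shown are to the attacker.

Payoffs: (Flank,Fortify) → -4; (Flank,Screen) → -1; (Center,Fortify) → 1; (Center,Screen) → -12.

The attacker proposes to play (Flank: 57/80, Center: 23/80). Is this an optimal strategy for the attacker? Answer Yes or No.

No

Against Fortify this mix gives (57/80)·(-4) + (23/80)·1 = -41/16.
Against Screen this mix gives (57/80)·(-1) + (23/80)·(-12) = -333/80.
The defender will play Screen, holding the attacker to -333/80. Shifting weight toward the row that does better against Screen would raise this floor (the equalizing mix achieves -49/16 against both Screen and Fortify), so the proposed strategy is not optimal.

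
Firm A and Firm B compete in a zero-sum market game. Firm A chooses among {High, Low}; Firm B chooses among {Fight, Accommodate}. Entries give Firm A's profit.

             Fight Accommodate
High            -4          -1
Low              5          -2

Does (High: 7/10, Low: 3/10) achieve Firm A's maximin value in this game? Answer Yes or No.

Yes

Against Fight this mix gives (7/10)·(-4) + (3/10)·5 = -13/10.
Against Accommodate this mix gives (7/10)·(-1) + (3/10)·(-2) = -13/10.
All of Firm B's active replies (Fight, Accommodate) yield -13/10, and no column does worse for Firm A. The mix makes Firm B indifferent and guarantees -13/10, so it is optimal.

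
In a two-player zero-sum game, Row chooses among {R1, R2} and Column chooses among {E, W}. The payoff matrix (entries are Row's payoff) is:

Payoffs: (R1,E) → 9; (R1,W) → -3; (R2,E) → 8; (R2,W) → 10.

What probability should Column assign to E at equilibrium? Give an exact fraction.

Row minima: R1 → -3, R2 → 8; maximin = 8.
Column maxima: E → 9, W → 10; minimax = 9.
8 ≠ 9, so there is no saddle point; optimal play is mixed.
Let Row play R1 with probability p. Expected payoff against E: 9p + 8(1−p) = p + 8; against W: (-3)p + 10(1−p) = −13p + 10.
Setting these equal: p + 8 = −13p + 10 ⇒ 14p = 2 ⇒ p = 1/7, and the value is (1)·(1/7) + 8 = 57/7.
For Column: with q = P(E), equating R1's and R2's payoffs gives 12q − 3 = −2q + 10 ⇒ q = 13/14.

13/14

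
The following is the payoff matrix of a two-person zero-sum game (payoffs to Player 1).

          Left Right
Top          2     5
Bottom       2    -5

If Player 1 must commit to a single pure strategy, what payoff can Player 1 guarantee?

Row minima: Top → 2, Bottom → -5.
The best of these is 2.

2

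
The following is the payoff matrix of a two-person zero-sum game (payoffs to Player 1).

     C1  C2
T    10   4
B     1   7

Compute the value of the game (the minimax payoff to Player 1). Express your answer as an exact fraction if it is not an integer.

11/2

Row minima: T → 4, B → 1; maximin = 4.
Column maxima: C1 → 10, C2 → 7; minimax = 7.
4 ≠ 7, so there is no saddle point; optimal play is mixed.
Let Player 1 play T with probability p. Expected payoff against C1: 10p + 1(1−p) = 9p + 1; against C2: 4p + 7(1−p) = −3p + 7.
Setting these equal: 9p + 1 = −3p + 7 ⇒ 12p = 6 ⇒ p = 1/2, and the value is (9)·(1/2) + 1 = 11/2.
For Player 2: with q = P(C1), equating T's and B's payoffs gives 6q + 4 = −6q + 7 ⇒ q = 1/4.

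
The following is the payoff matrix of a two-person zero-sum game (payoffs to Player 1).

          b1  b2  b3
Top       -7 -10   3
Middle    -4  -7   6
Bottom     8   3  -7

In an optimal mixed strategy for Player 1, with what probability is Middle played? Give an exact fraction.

10/23

Row minima: Top → -10, Middle → -7, Bottom → -7; maximin = -7.
Column maxima: b1 → 8, b2 → 3, b3 → 6; minimax = 3.
-7 ≠ 3, so there is no saddle point; optimal play is mixed.
Top is strictly dominated by Middle, so Player 1 never plays it.
b1 is strictly dominated by b2 (it gives Player 1 strictly more in every row), so Player 2 never plays it.
On the remaining 2×2 (Middle, Bottom vs b2, b3):
Let Player 1 play Middle with probability p. Expected payoff against b2: (-7)p + 3(1−p) = −10p + 3; against b3: 6p + (-7)(1−p) = 13p − 7.
Setting these equal: −10p + 3 = 13p − 7 ⇒ −23p = -10 ⇒ p = 10/23, and the value is (-10)·(10/23) + 3 = -31/23.
For Player 2: with q = P(b2), equating Middle's and Bottom's payoffs gives −13q + 6 = 10q − 7 ⇒ q = 13/23.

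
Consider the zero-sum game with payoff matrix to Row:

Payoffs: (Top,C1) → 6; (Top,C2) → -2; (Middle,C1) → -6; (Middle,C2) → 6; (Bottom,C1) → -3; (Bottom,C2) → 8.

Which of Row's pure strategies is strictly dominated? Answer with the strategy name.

Bottom gives a strictly higher payoff than Middle against every column: -3 > -6, 8 > 6.
So Middle is strictly dominated and Row never plays it.

Middle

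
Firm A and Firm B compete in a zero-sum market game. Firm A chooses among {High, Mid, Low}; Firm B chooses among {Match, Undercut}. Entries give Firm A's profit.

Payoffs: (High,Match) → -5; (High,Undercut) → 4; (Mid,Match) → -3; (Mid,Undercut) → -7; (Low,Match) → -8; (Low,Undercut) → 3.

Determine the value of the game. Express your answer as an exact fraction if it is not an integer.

-47/13

Row minima: High → -5, Mid → -7, Low → -8; maximin = -5.
Column maxima: Match → -3, Undercut → 4; minimax = -3.
-5 ≠ -3, so there is no saddle point; optimal play is mixed.
Low is strictly dominated by High, so Firm A never plays it.
On the remaining 2×2 (High, Mid vs Match, Undercut):
Let Firm A play High with probability p. Expected payoff against Match: (-5)p + (-3)(1−p) = −2p − 3; against Undercut: 4p + (-7)(1−p) = 11p − 7.
Setting these equal: −2p − 3 = 11p − 7 ⇒ −13p = -4 ⇒ p = 4/13, and the value is (-2)·(4/13) − 3 = -47/13.
For Firm B: with q = P(Match), equating High's and Mid's payoffs gives −9q + 4 = 4q − 7 ⇒ q = 11/13.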